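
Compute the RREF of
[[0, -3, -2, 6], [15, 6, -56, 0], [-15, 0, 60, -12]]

[[1, 0, -4, 4/5], [0, 1, 2/3, -2], [0, 0, 0, 0]]

R1 <-> R2
  [  15   6  -56    0 ]
  [   0  -3   -2    6 ]
  [ -15   0   60  -12 ]
R1 ← 1/15·R1
  [   1  2/5  -56/15    0 ]
  [   0   -3      -2    6 ]
  [ -15    0      60  -12 ]
R3 ← R3 + 15·R1
  [ 1  2/5  -56/15    0 ]
  [ 0   -3      -2    6 ]
  [ 0    6       4  -12 ]
R2 ← -1/3·R2
  [ 1  2/5  -56/15    0 ]
  [ 0    1     2/3   -2 ]
  [ 0    6       4  -12 ]
R3 ← R3 − 6·R2
  [ 1  2/5  -56/15   0 ]
  [ 0    1     2/3  -2 ]
  [ 0    0       0   0 ]
R1 ← R1 − 2/5·R2
  [ 1  0   -4  4/5 ]
  [ 0  1  2/3   -2 ]
  [ 0  0    0    0 ]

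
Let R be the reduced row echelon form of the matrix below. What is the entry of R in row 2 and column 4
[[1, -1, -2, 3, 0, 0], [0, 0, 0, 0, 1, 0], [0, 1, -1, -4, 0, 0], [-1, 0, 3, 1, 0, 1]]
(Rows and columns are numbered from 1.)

-4

ρ4 := ρ4 + ρ1
ρ2 <-> ρ3
ρ4 := ρ4 + ρ2
ρ1 := ρ1 + ρ2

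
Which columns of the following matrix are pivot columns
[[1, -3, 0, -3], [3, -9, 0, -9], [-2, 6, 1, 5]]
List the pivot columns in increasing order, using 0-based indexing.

Subtract 3 times ρ1 from ρ2.
  [  1  -3  0  -3 ]
  [  0   0  0   0 ]
  [ -2   6  1   5 ]
Add 2 times ρ1 to ρ3.
  [ 1  -3  0  -3 ]
  [ 0   0  0   0 ]
  [ 0   0  1  -1 ]
Swap ρ2 and ρ3.
  [ 1  -3  0  -3 ]
  [ 0   0  1  -1 ]
  [ 0   0  0   0 ]
Pivot columns are the columns containing a leading 1.

0, 2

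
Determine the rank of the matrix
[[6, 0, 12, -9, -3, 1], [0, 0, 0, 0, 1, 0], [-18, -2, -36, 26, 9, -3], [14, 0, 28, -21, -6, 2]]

R1 := 1/6·R1
  [   1   0    2  -3/2  -1/2  1/6 ]
  [   0   0    0     0     1    0 ]
  [ -18  -2  -36    26     9   -3 ]
  [  14   0   28   -21    -6    2 ]
R3 := R3 + 18·R1
  [  1   0   2  -3/2  -1/2  1/6 ]
  [  0   0   0     0     1    0 ]
  [  0  -2   0    -1     0    0 ]
  [ 14   0  28   -21    -6    2 ]
R4 := R4 − 14·R1
  [ 1   0  2  -3/2  -1/2   1/6 ]
  [ 0   0  0     0     1     0 ]
  [ 0  -2  0    -1     0     0 ]
  [ 0   0  0     0     1  -1/3 ]
R2 ↔ R3
  [ 1   0  2  -3/2  -1/2   1/6 ]
  [ 0  -2  0    -1     0     0 ]
  [ 0   0  0     0     1     0 ]
  [ 0   0  0     0     1  -1/3 ]
R2 := -1/2·R2
  [ 1  0  2  -3/2  -1/2   1/6 ]
  [ 0  1  0   1/2     0     0 ]
  [ 0  0  0     0     1     0 ]
  [ 0  0  0     0     1  -1/3 ]
R4 := R4 − R3
  [ 1  0  2  -3/2  -1/2   1/6 ]
  [ 0  1  0   1/2     0     0 ]
  [ 0  0  0     0     1     0 ]
  [ 0  0  0     0     0  -1/3 ]
R4 := -3·R4
  [ 1  0  2  -3/2  -1/2  1/6 ]
  [ 0  1  0   1/2     0    0 ]
  [ 0  0  0     0     1    0 ]
  [ 0  0  0     0     0    1 ]
R1 := R1 − 1/6·R4
  [ 1  0  2  -3/2  -1/2  0 ]
  [ 0  1  0   1/2     0  0 ]
  [ 0  0  0     0     1  0 ]
  [ 0  0  0     0     0  1 ]
R1 := R1 + 1/2·R3
  [ 1  0  2  -3/2  0  0 ]
  [ 0  1  0   1/2  0  0 ]
  [ 0  0  0     0  1  0 ]
  [ 0  0  0     0  0  1 ]
The reduced form has 4 nonzero rows.

rank = 4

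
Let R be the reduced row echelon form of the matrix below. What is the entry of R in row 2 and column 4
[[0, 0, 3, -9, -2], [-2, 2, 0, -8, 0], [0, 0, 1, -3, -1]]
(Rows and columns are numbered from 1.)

r1 ↔ r2
  [ -2  2  0  -8   0 ]
  [  0  0  3  -9  -2 ]
  [  0  0  1  -3  -1 ]
r1 -> -1/2·r1
  [ 1  -1  0   4   0 ]
  [ 0   0  3  -9  -2 ]
  [ 0   0  1  -3  -1 ]
r2 -> 1/3·r2
  [ 1  -1  0   4     0 ]
  [ 0   0  1  -3  -2/3 ]
  [ 0   0  1  -3    -1 ]
r3 -> r3 − r2
  [ 1  -1  0   4     0 ]
  [ 0   0  1  -3  -2/3 ]
  [ 0   0  0   0  -1/3 ]
r3 -> -3·r3
  [ 1  -1  0   4     0 ]
  [ 0   0  1  -3  -2/3 ]
  [ 0   0  0   0     1 ]
r2 -> r2 + 2/3·r3
  [ 1  -1  0   4  0 ]
  [ 0   0  1  -3  0 ]
  [ 0   0  0   0  1 ]

-3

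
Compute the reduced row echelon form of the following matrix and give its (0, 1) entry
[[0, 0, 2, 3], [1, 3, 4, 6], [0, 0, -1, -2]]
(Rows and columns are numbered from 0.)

R1 <-> R2
R2 → 1/2·R2
R3 → R3 + R2
R3 → -2·R3
R2 → R2 − 3/2·R3
R1 → R1 − 6·R3
R1 → R1 − 4·R2

3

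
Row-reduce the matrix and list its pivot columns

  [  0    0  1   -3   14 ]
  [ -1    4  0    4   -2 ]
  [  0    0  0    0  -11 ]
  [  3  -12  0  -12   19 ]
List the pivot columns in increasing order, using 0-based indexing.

ρ1 <=> ρ2
  [ -1    4  0    4   -2 ]
  [  0    0  1   -3   14 ]
  [  0    0  0    0  -11 ]
  [  3  -12  0  -12   19 ]
ρ1 → -1·ρ1
  [ 1   -4  0   -4    2 ]
  [ 0    0  1   -3   14 ]
  [ 0    0  0    0  -11 ]
  [ 3  -12  0  -12   19 ]
ρ4 → ρ4 − 3·ρ1
  [ 1  -4  0  -4    2 ]
  [ 0   0  1  -3   14 ]
  [ 0   0  0   0  -11 ]
  [ 0   0  0   0   13 ]
ρ3 → -1/11·ρ3
  [ 1  -4  0  -4   2 ]
  [ 0   0  1  -3  14 ]
  [ 0   0  0   0   1 ]
  [ 0   0  0   0  13 ]
ρ4 → ρ4 − 13·ρ3
  [ 1  -4  0  -4   2 ]
  [ 0   0  1  -3  14 ]
  [ 0   0  0   0   1 ]
  [ 0   0  0   0   0 ]
ρ2 → ρ2 − 14·ρ3
  [ 1  -4  0  -4  2 ]
  [ 0   0  1  -3  0 ]
  [ 0   0  0   0  1 ]
  [ 0   0  0   0  0 ]
ρ1 → ρ1 − 2·ρ3
  [ 1  -4  0  -4  0 ]
  [ 0   0  1  -3  0 ]
  [ 0   0  0   0  1 ]
  [ 0   0  0   0  0 ]
Pivot columns are the columns containing a leading 1.

0, 2, 4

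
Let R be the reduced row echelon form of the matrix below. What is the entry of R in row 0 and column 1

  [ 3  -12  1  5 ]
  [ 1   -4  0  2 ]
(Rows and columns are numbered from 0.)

-4

ρ1 ← 1/3·ρ1
  [ 1  -4  1/3  5/3 ]
  [ 1  -4    0    2 ]
ρ2 ← ρ2 − ρ1
  [ 1  -4   1/3  5/3 ]
  [ 0   0  -1/3  1/3 ]
ρ2 ← -3·ρ2
  [ 1  -4  1/3  5/3 ]
  [ 0   0    1   -1 ]
ρ1 ← ρ1 − 1/3·ρ2
  [ 1  -4  0   2 ]
  [ 0   0  1  -1 ]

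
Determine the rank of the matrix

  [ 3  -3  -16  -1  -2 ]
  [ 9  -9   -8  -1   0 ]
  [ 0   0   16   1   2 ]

R1 ← 1/3·R1
  [ 1  -1  -16/3  -1/3  -2/3 ]
  [ 9  -9     -8    -1     0 ]
  [ 0   0     16     1     2 ]
R2 ← R2 − 9·R1
  [ 1  -1  -16/3  -1/3  -2/3 ]
  [ 0   0     40     2     6 ]
  [ 0   0     16     1     2 ]
R2 ← 1/40·R2
  [ 1  -1  -16/3  -1/3  -2/3 ]
  [ 0   0      1  1/20  3/20 ]
  [ 0   0     16     1     2 ]
R3 ← R3 − 16·R2
  [ 1  -1  -16/3  -1/3  -2/3 ]
  [ 0   0      1  1/20  3/20 ]
  [ 0   0      0   1/5  -2/5 ]
R3 ← 5·R3
  [ 1  -1  -16/3  -1/3  -2/3 ]
  [ 0   0      1  1/20  3/20 ]
  [ 0   0      0     1    -2 ]
R2 ← R2 − 1/20·R3
  [ 1  -1  -16/3  -1/3  -2/3 ]
  [ 0   0      1     0   1/4 ]
  [ 0   0      0     1    -2 ]
R1 ← R1 + 1/3·R3
  [ 1  -1  -16/3  0  -4/3 ]
  [ 0   0      1  0   1/4 ]
  [ 0   0      0  1    -2 ]
R1 ← R1 + 16/3·R2
  [ 1  -1  0  0    0 ]
  [ 0   0  1  0  1/4 ]
  [ 0   0  0  1   -2 ]
The reduced form has 3 nonzero rows.

rank = 3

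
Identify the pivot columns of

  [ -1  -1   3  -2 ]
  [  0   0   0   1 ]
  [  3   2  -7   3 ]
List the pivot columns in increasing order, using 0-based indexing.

0, 1, 3

ρ1 ← -1·ρ1
  [ 1  1  -3  2 ]
  [ 0  0   0  1 ]
  [ 3  2  -7  3 ]
ρ3 ← ρ3 − 3·ρ1
  [ 1   1  -3   2 ]
  [ 0   0   0   1 ]
  [ 0  -1   2  -3 ]
ρ2 ↔ ρ3
  [ 1   1  -3   2 ]
  [ 0  -1   2  -3 ]
  [ 0   0   0   1 ]
ρ2 ← -1·ρ2
  [ 1  1  -3  2 ]
  [ 0  1  -2  3 ]
  [ 0  0   0  1 ]
ρ2 ← ρ2 − 3·ρ3
  [ 1  1  -3  2 ]
  [ 0  1  -2  0 ]
  [ 0  0   0  1 ]
ρ1 ← ρ1 − 2·ρ3
  [ 1  1  -3  0 ]
  [ 0  1  -2  0 ]
  [ 0  0   0  1 ]
ρ1 ← ρ1 − ρ2
  [ 1  0  -1  0 ]
  [ 0  1  -2  0 ]
  [ 0  0   0  1 ]
Pivot columns are the columns containing a leading 1.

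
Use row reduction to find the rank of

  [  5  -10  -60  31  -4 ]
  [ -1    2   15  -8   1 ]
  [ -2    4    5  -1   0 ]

ρ1 ← 1/5·ρ1
  [  1  -2  -12  31/5  -4/5 ]
  [ -1   2   15    -8     1 ]
  [ -2   4    5    -1     0 ]
ρ2 ← ρ2 + ρ1
  [  1  -2  -12  31/5  -4/5 ]
  [  0   0    3  -9/5   1/5 ]
  [ -2   4    5    -1     0 ]
ρ3 ← ρ3 + 2·ρ1
  [ 1  -2  -12  31/5  -4/5 ]
  [ 0   0    3  -9/5   1/5 ]
  [ 0   0  -19  57/5  -8/5 ]
ρ2 ← 1/3·ρ2
  [ 1  -2  -12  31/5  -4/5 ]
  [ 0   0    1  -3/5  1/15 ]
  [ 0   0  -19  57/5  -8/5 ]
ρ3 ← ρ3 + 19·ρ2
  [ 1  -2  -12  31/5  -4/5 ]
  [ 0   0    1  -3/5  1/15 ]
  [ 0   0    0     0  -1/3 ]
ρ3 ← -3·ρ3
  [ 1  -2  -12  31/5  -4/5 ]
  [ 0   0    1  -3/5  1/15 ]
  [ 0   0    0     0     1 ]
ρ2 ← ρ2 − 1/15·ρ3
  [ 1  -2  -12  31/5  -4/5 ]
  [ 0   0    1  -3/5     0 ]
  [ 0   0    0     0     1 ]
ρ1 ← ρ1 + 4/5·ρ3
  [ 1  -2  -12  31/5  0 ]
  [ 0   0    1  -3/5  0 ]
  [ 0   0    0     0  1 ]
ρ1 ← ρ1 + 12·ρ2
  [ 1  -2  0    -1  0 ]
  [ 0   0  1  -3/5  0 ]
  [ 0   0  0     0  1 ]
The reduced form has 3 nonzero rows.

rank = 3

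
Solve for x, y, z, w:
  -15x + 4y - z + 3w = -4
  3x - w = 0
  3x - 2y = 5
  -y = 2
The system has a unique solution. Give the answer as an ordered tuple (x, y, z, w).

(1/3, -2, -6, 1)

Form the augmented matrix and row-reduce:
  [ -15   4  -1   3  |  -4 ]
  [   3   0   0  -1  |   0 ]
  [   3  -2   0   0  |   5 ]
  [   0  -1   0   0  |   2 ]
Multiply R1 by -1/15.
  [ 1  -4/15  1/15  -1/5  |  4/15 ]
  [ 3      0     0    -1  |     0 ]
  [ 3     -2     0     0  |     5 ]
  [ 0     -1     0     0  |     2 ]
Subtract 3 times R1 from R2.
  [ 1  -4/15  1/15  -1/5  |  4/15 ]
  [ 0    4/5  -1/5  -2/5  |  -4/5 ]
  [ 3     -2     0     0  |     5 ]
  [ 0     -1     0     0  |     2 ]
Subtract 3 times R1 from R3.
  [ 1  -4/15  1/15  -1/5  |  4/15 ]
  [ 0    4/5  -1/5  -2/5  |  -4/5 ]
  [ 0   -6/5  -1/5   3/5  |  21/5 ]
  [ 0     -1     0     0  |     2 ]
Multiply R2 by 5/4.
  [ 1  -4/15  1/15  -1/5  |  4/15 ]
  [ 0      1  -1/4  -1/2  |    -1 ]
  [ 0   -6/5  -1/5   3/5  |  21/5 ]
  [ 0     -1     0     0  |     2 ]
Add 6/5 times R2 to R3.
  [ 1  -4/15  1/15  -1/5  |  4/15 ]
  [ 0      1  -1/4  -1/2  |    -1 ]
  [ 0      0  -1/2     0  |     3 ]
  [ 0     -1     0     0  |     2 ]
Add R2 to R4.
  [ 1  -4/15  1/15  -1/5  |  4/15 ]
  [ 0      1  -1/4  -1/2  |    -1 ]
  [ 0      0  -1/2     0  |     3 ]
  [ 0      0  -1/4  -1/2  |     1 ]
Multiply R3 by -2.
  [ 1  -4/15  1/15  -1/5  |  4/15 ]
  [ 0      1  -1/4  -1/2  |    -1 ]
  [ 0      0     1     0  |    -6 ]
  [ 0      0  -1/4  -1/2  |     1 ]
Add 1/4 times R3 to R4.
  [ 1  -4/15  1/15  -1/5  |  4/15 ]
  [ 0      1  -1/4  -1/2  |    -1 ]
  [ 0      0     1     0  |    -6 ]
  [ 0      0     0  -1/2  |  -1/2 ]
Multiply R4 by -2.
  [ 1  -4/15  1/15  -1/5  |  4/15 ]
  [ 0      1  -1/4  -1/2  |    -1 ]
  [ 0      0     1     0  |    -6 ]
  [ 0      0     0     1  |     1 ]
Add 1/2 times R4 to R2.
  [ 1  -4/15  1/15  -1/5  |  4/15 ]
  [ 0      1  -1/4     0  |  -1/2 ]
  [ 0      0     1     0  |    -6 ]
  [ 0      0     0     1  |     1 ]
Add 1/5 times R4 to R1.
  [ 1  -4/15  1/15  0  |  7/15 ]
  [ 0      1  -1/4  0  |  -1/2 ]
  [ 0      0     1  0  |    -6 ]
  [ 0      0     0  1  |     1 ]
Add 1/4 times R3 to R2.
  [ 1  -4/15  1/15  0  |  7/15 ]
  [ 0      1     0  0  |    -2 ]
  [ 0      0     1  0  |    -6 ]
  [ 0      0     0  1  |     1 ]
Subtract 1/15 times R3 from R1.
  [ 1  -4/15  0  0  |  13/15 ]
  [ 0      1  0  0  |     -2 ]
  [ 0      0  1  0  |     -6 ]
  [ 0      0  0  1  |      1 ]
Add 4/15 times R2 to R1.
  [ 1  0  0  0  |  1/3 ]
  [ 0  1  0  0  |   -2 ]
  [ 0  0  1  0  |   -6 ]
  [ 0  0  0  1  |    1 ]
Reading off the last column: x = 1/3, y = -2, z = -6, w = 1.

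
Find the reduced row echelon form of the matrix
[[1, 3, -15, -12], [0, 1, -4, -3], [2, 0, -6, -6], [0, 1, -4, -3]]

R3 := R3 − 2·R1
R3 := R3 + 6·R2
R4 := R4 − R2
R1 := R1 − 3·R2

[[1, 0, -3, -3], [0, 1, -4, -3], [0, 0, 0, 0], [0, 0, 0, 0]]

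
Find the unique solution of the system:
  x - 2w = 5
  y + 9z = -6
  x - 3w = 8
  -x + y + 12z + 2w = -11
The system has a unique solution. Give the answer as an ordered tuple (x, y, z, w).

(-1, -6, 0, -3)

Form the augmented matrix and row-reduce:
  [  1  0   0  -2  |    5 ]
  [  0  1   9   0  |   -6 ]
  [  1  0   0  -3  |    8 ]
  [ -1  1  12   2  |  -11 ]
Subtract r1 from r3.
  [  1  0   0  -2  |    5 ]
  [  0  1   9   0  |   -6 ]
  [  0  0   0  -1  |    3 ]
  [ -1  1  12   2  |  -11 ]
Add r1 to r4.
  [ 1  0   0  -2  |   5 ]
  [ 0  1   9   0  |  -6 ]
  [ 0  0   0  -1  |   3 ]
  [ 0  1  12   0  |  -6 ]
Subtract r2 from r4.
  [ 1  0  0  -2  |   5 ]
  [ 0  1  9   0  |  -6 ]
  [ 0  0  0  -1  |   3 ]
  [ 0  0  3   0  |   0 ]
Swap r3 and r4.
  [ 1  0  0  -2  |   5 ]
  [ 0  1  9   0  |  -6 ]
  [ 0  0  3   0  |   0 ]
  [ 0  0  0  -1  |   3 ]
Multiply r3 by 1/3.
  [ 1  0  0  -2  |   5 ]
  [ 0  1  9   0  |  -6 ]
  [ 0  0  1   0  |   0 ]
  [ 0  0  0  -1  |   3 ]
Multiply r4 by -1.
  [ 1  0  0  -2  |   5 ]
  [ 0  1  9   0  |  -6 ]
  [ 0  0  1   0  |   0 ]
  [ 0  0  0   1  |  -3 ]
Add 2 times r4 to r1.
  [ 1  0  0  0  |  -1 ]
  [ 0  1  9  0  |  -6 ]
  [ 0  0  1  0  |   0 ]
  [ 0  0  0  1  |  -3 ]
Subtract 9 times r3 from r2.
  [ 1  0  0  0  |  -1 ]
  [ 0  1  0  0  |  -6 ]
  [ 0  0  1  0  |   0 ]
  [ 0  0  0  1  |  -3 ]
Reading off the last column: x = -1, y = -6, z = 0, w = -3.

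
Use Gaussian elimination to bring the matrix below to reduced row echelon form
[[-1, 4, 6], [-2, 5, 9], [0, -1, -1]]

[[1, 0, -2], [0, 1, 1], [0, 0, 0]]

R1 -> -1·R1
  [  1  -4  -6 ]
  [ -2   5   9 ]
  [  0  -1  -1 ]
R2 -> R2 + 2·R1
  [ 1  -4  -6 ]
  [ 0  -3  -3 ]
  [ 0  -1  -1 ]
R2 -> -1/3·R2
  [ 1  -4  -6 ]
  [ 0   1   1 ]
  [ 0  -1  -1 ]
R3 -> R3 + R2
  [ 1  -4  -6 ]
  [ 0   1   1 ]
  [ 0   0   0 ]
R1 -> R1 + 4·R2
  [ 1  0  -2 ]
  [ 0  1   1 ]
  [ 0  0   0 ]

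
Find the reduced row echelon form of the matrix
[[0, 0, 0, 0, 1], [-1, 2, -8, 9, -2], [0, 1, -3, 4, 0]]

[[1, 0, 2, -1, 0], [0, 1, -3, 4, 0], [0, 0, 0, 0, 1]]

Swap R1 and R2.
  [ -1  2  -8  9  -2 ]
  [  0  0   0  0   1 ]
  [  0  1  -3  4   0 ]
Multiply R1 by -1.
  [ 1  -2   8  -9  2 ]
  [ 0   0   0   0  1 ]
  [ 0   1  -3   4  0 ]
Swap R2 and R3.
  [ 1  -2   8  -9  2 ]
  [ 0   1  -3   4  0 ]
  [ 0   0   0   0  1 ]
Subtract 2 times R3 from R1.
  [ 1  -2   8  -9  0 ]
  [ 0   1  -3   4  0 ]
  [ 0   0   0   0  1 ]
Add 2 times R2 to R1.
  [ 1  0   2  -1  0 ]
  [ 0  1  -3   4  0 ]
  [ 0  0   0   0  1 ]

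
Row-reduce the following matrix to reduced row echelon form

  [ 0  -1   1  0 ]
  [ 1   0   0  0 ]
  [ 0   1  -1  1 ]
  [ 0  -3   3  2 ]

ρ1 <-> ρ2
  [ 1   0   0  0 ]
  [ 0  -1   1  0 ]
  [ 0   1  -1  1 ]
  [ 0  -3   3  2 ]
ρ2 ← -1·ρ2
  [ 1   0   0  0 ]
  [ 0   1  -1  0 ]
  [ 0   1  -1  1 ]
  [ 0  -3   3  2 ]
ρ3 ← ρ3 − ρ2
  [ 1   0   0  0 ]
  [ 0   1  -1  0 ]
  [ 0   0   0  1 ]
  [ 0  -3   3  2 ]
ρ4 ← ρ4 + 3·ρ2
  [ 1  0   0  0 ]
  [ 0  1  -1  0 ]
  [ 0  0   0  1 ]
  [ 0  0   0  2 ]
ρ4 ← ρ4 − 2·ρ3
  [ 1  0   0  0 ]
  [ 0  1  -1  0 ]
  [ 0  0   0  1 ]
  [ 0  0   0  0 ]

[[1, 0, 0, 0], [0, 1, -1, 0], [0, 0, 0, 1], [0, 0, 0, 0]]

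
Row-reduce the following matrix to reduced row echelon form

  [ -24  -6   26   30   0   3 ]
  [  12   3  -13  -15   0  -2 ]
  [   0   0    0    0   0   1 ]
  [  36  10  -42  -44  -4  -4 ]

[[1, 0, -1/3, -3/2, 1, 0], [0, 1, -3, 1, -4, 0], [0, 0, 0, 0, 0, 1], [0, 0, 0, 0, 0, 0]]

R1 ← -1/24·R1
  [  1  1/4  -13/12  -5/4   0  -1/8 ]
  [ 12    3     -13   -15   0    -2 ]
  [  0    0       0     0   0     1 ]
  [ 36   10     -42   -44  -4    -4 ]
R2 ← R2 − 12·R1
  [  1  1/4  -13/12  -5/4   0  -1/8 ]
  [  0    0       0     0   0  -1/2 ]
  [  0    0       0     0   0     1 ]
  [ 36   10     -42   -44  -4    -4 ]
R4 ← R4 − 36·R1
  [ 1  1/4  -13/12  -5/4   0  -1/8 ]
  [ 0    0       0     0   0  -1/2 ]
  [ 0    0       0     0   0     1 ]
  [ 0    1      -3     1  -4   1/2 ]
R2 <-> R4
  [ 1  1/4  -13/12  -5/4   0  -1/8 ]
  [ 0    1      -3     1  -4   1/2 ]
  [ 0    0       0     0   0     1 ]
  [ 0    0       0     0   0  -1/2 ]
R4 ← R4 + 1/2·R3
  [ 1  1/4  -13/12  -5/4   0  -1/8 ]
  [ 0    1      -3     1  -4   1/2 ]
  [ 0    0       0     0   0     1 ]
  [ 0    0       0     0   0     0 ]
R2 ← R2 − 1/2·R3
  [ 1  1/4  -13/12  -5/4   0  -1/8 ]
  [ 0    1      -3     1  -4     0 ]
  [ 0    0       0     0   0     1 ]
  [ 0    0       0     0   0     0 ]
R1 ← R1 + 1/8·R3
  [ 1  1/4  -13/12  -5/4   0  0 ]
  [ 0    1      -3     1  -4  0 ]
  [ 0    0       0     0   0  1 ]
  [ 0    0       0     0   0  0 ]
R1 ← R1 − 1/4·R2
  [ 1  0  -1/3  -3/2   1  0 ]
  [ 0  1    -3     1  -4  0 ]
  [ 0  0     0     0   0  1 ]
  [ 0  0     0     0   0  0 ]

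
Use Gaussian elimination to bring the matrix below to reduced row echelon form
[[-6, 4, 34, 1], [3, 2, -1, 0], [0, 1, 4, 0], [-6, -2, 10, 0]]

[[1, 0, -3, 0], [0, 1, 4, 0], [0, 0, 0, 1], [0, 0, 0, 0]]

r1 → -1/6·r1
  [  1  -2/3  -17/3  -1/6 ]
  [  3     2     -1     0 ]
  [  0     1      4     0 ]
  [ -6    -2     10     0 ]
r2 → r2 − 3·r1
  [  1  -2/3  -17/3  -1/6 ]
  [  0     4     16   1/2 ]
  [  0     1      4     0 ]
  [ -6    -2     10     0 ]
r4 → r4 + 6·r1
  [ 1  -2/3  -17/3  -1/6 ]
  [ 0     4     16   1/2 ]
  [ 0     1      4     0 ]
  [ 0    -6    -24    -1 ]
r2 → 1/4·r2
  [ 1  -2/3  -17/3  -1/6 ]
  [ 0     1      4   1/8 ]
  [ 0     1      4     0 ]
  [ 0    -6    -24    -1 ]
r3 → r3 − r2
  [ 1  -2/3  -17/3  -1/6 ]
  [ 0     1      4   1/8 ]
  [ 0     0      0  -1/8 ]
  [ 0    -6    -24    -1 ]
r4 → r4 + 6·r2
  [ 1  -2/3  -17/3  -1/6 ]
  [ 0     1      4   1/8 ]
  [ 0     0      0  -1/8 ]
  [ 0     0      0  -1/4 ]
r3 → -8·r3
  [ 1  -2/3  -17/3  -1/6 ]
  [ 0     1      4   1/8 ]
  [ 0     0      0     1 ]
  [ 0     0      0  -1/4 ]
r4 → r4 + 1/4·r3
  [ 1  -2/3  -17/3  -1/6 ]
  [ 0     1      4   1/8 ]
  [ 0     0      0     1 ]
  [ 0     0      0     0 ]
r2 → r2 − 1/8·r3
  [ 1  -2/3  -17/3  -1/6 ]
  [ 0     1      4     0 ]
  [ 0     0      0     1 ]
  [ 0     0      0     0 ]
r1 → r1 + 1/6·r3
  [ 1  -2/3  -17/3  0 ]
  [ 0     1      4  0 ]
  [ 0     0      0  1 ]
  [ 0     0      0  0 ]
r1 → r1 + 2/3·r2
  [ 1  0  -3  0 ]
  [ 0  1   4  0 ]
  [ 0  0   0  1 ]
  [ 0  0   0  0 ]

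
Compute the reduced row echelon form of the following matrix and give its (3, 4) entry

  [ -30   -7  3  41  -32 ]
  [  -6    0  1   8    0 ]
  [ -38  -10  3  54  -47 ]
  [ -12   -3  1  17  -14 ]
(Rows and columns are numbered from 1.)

-4

r1 := -1/30·r1
r2 := r2 + 6·r1
r3 := r3 + 38·r1
r4 := r4 + 12·r1
r2 := 5/7·r2
r3 := r3 + 17/15·r2
r4 := r4 + 1/5·r2
r3 := -21/10·r3
r4 := r4 + 1/7·r3
r4 := 10·r4
r3 := r3 − 27/10·r4
r2 := r2 − 32/7·r4
r1 := r1 − 16/15·r4
r2 := r2 − 2/7·r3
r1 := r1 + 1/10·r3
r1 := r1 − 7/30·r2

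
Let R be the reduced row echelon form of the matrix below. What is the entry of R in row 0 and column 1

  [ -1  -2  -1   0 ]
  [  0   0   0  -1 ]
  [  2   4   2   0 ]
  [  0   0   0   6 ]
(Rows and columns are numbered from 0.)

2

Multiply R1 by -1.
  [ 1  2  1   0 ]
  [ 0  0  0  -1 ]
  [ 2  4  2   0 ]
  [ 0  0  0   6 ]
Subtract 2 times R1 from R3.
  [ 1  2  1   0 ]
  [ 0  0  0  -1 ]
  [ 0  0  0   0 ]
  [ 0  0  0   6 ]
Multiply R2 by -1.
  [ 1  2  1  0 ]
  [ 0  0  0  1 ]
  [ 0  0  0  0 ]
  [ 0  0  0  6 ]
Subtract 6 times R2 from R4.
  [ 1  2  1  0 ]
  [ 0  0  0  1 ]
  [ 0  0  0  0 ]
  [ 0  0  0  0 ]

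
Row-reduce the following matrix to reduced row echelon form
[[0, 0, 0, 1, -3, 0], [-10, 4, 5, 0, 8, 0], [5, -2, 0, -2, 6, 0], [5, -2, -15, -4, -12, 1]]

[[1, -2/5, 0, 0, 0, 0], [0, 0, 1, 0, 8/5, 0], [0, 0, 0, 1, -3, 0], [0, 0, 0, 0, 0, 1]]

Swap ρ1 and ρ2.
  [ -10   4    5   0    8  0 ]
  [   0   0    0   1   -3  0 ]
  [   5  -2    0  -2    6  0 ]
  [   5  -2  -15  -4  -12  1 ]
Multiply ρ1 by -1/10.
  [ 1  -2/5  -1/2   0  -4/5  0 ]
  [ 0     0     0   1    -3  0 ]
  [ 5    -2     0  -2     6  0 ]
  [ 5    -2   -15  -4   -12  1 ]
Subtract 5 times ρ1 from ρ3.
  [ 1  -2/5  -1/2   0  -4/5  0 ]
  [ 0     0     0   1    -3  0 ]
  [ 0     0   5/2  -2    10  0 ]
  [ 5    -2   -15  -4   -12  1 ]
Subtract 5 times ρ1 from ρ4.
  [ 1  -2/5   -1/2   0  -4/5  0 ]
  [ 0     0      0   1    -3  0 ]
  [ 0     0    5/2  -2    10  0 ]
  [ 0     0  -25/2  -4    -8  1 ]
Swap ρ2 and ρ3.
  [ 1  -2/5   -1/2   0  -4/5  0 ]
  [ 0     0    5/2  -2    10  0 ]
  [ 0     0      0   1    -3  0 ]
  [ 0     0  -25/2  -4    -8  1 ]
Multiply ρ2 by 2/5.
  [ 1  -2/5   -1/2     0  -4/5  0 ]
  [ 0     0      1  -4/5     4  0 ]
  [ 0     0      0     1    -3  0 ]
  [ 0     0  -25/2    -4    -8  1 ]
Add 25/2 times ρ2 to ρ4.
  [ 1  -2/5  -1/2     0  -4/5  0 ]
  [ 0     0     1  -4/5     4  0 ]
  [ 0     0     0     1    -3  0 ]
  [ 0     0     0   -14    42  1 ]
Add 14 times ρ3 to ρ4.
  [ 1  -2/5  -1/2     0  -4/5  0 ]
  [ 0     0     1  -4/5     4  0 ]
  [ 0     0     0     1    -3  0 ]
  [ 0     0     0     0     0  1 ]
Add 4/5 times ρ3 to ρ2.
  [ 1  -2/5  -1/2  0  -4/5  0 ]
  [ 0     0     1  0   8/5  0 ]
  [ 0     0     0  1    -3  0 ]
  [ 0     0     0  0     0  1 ]
Add 1/2 times ρ2 to ρ1.
  [ 1  -2/5  0  0    0  0 ]
  [ 0     0  1  0  8/5  0 ]
  [ 0     0  0  1   -3  0 ]
  [ 0     0  0  0    0  1 ]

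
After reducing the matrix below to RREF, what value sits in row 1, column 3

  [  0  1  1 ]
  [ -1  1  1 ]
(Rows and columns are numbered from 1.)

Swap r1 and r2.
  [ -1  1  1 ]
  [  0  1  1 ]
Multiply r1 by -1.
  [ 1  -1  -1 ]
  [ 0   1   1 ]
Add r2 to r1.
  [ 1  0  0 ]
  [ 0  1  1 ]

0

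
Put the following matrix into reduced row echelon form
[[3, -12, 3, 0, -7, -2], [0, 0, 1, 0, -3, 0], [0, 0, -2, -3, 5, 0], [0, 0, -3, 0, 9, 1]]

[[1, -4, 0, 0, 2/3, 0], [0, 0, 1, 0, -3, 0], [0, 0, 0, 1, 1/3, 0], [0, 0, 0, 0, 0, 1]]

ρ1 → 1/3·ρ1
  [ 1  -4   1   0  -7/3  -2/3 ]
  [ 0   0   1   0    -3     0 ]
  [ 0   0  -2  -3     5     0 ]
  [ 0   0  -3   0     9     1 ]
ρ3 → ρ3 + 2·ρ2
  [ 1  -4   1   0  -7/3  -2/3 ]
  [ 0   0   1   0    -3     0 ]
  [ 0   0   0  -3    -1     0 ]
  [ 0   0  -3   0     9     1 ]
ρ4 → ρ4 + 3·ρ2
  [ 1  -4  1   0  -7/3  -2/3 ]
  [ 0   0  1   0    -3     0 ]
  [ 0   0  0  -3    -1     0 ]
  [ 0   0  0   0     0     1 ]
ρ3 → -1/3·ρ3
  [ 1  -4  1  0  -7/3  -2/3 ]
  [ 0   0  1  0    -3     0 ]
  [ 0   0  0  1   1/3     0 ]
  [ 0   0  0  0     0     1 ]
ρ1 → ρ1 + 2/3·ρ4
  [ 1  -4  1  0  -7/3  0 ]
  [ 0   0  1  0    -3  0 ]
  [ 0   0  0  1   1/3  0 ]
  [ 0   0  0  0     0  1 ]
ρ1 → ρ1 − ρ2
  [ 1  -4  0  0  2/3  0 ]
  [ 0   0  1  0   -3  0 ]
  [ 0   0  0  1  1/3  0 ]
  [ 0   0  0  0    0  1 ]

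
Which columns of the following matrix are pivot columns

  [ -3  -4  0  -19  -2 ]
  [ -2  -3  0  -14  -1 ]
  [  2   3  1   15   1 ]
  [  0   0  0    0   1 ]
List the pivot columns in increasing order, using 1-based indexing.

ρ1 ← -1/3·ρ1
  [  1  4/3  0  19/3  2/3 ]
  [ -2   -3  0   -14   -1 ]
  [  2    3  1    15    1 ]
  [  0    0  0     0    1 ]
ρ2 ← ρ2 + 2·ρ1
  [ 1   4/3  0  19/3  2/3 ]
  [ 0  -1/3  0  -4/3  1/3 ]
  [ 2     3  1    15    1 ]
  [ 0     0  0     0    1 ]
ρ3 ← ρ3 − 2·ρ1
  [ 1   4/3  0  19/3   2/3 ]
  [ 0  -1/3  0  -4/3   1/3 ]
  [ 0   1/3  1   7/3  -1/3 ]
  [ 0     0  0     0     1 ]
ρ2 ← -3·ρ2
  [ 1  4/3  0  19/3   2/3 ]
  [ 0    1  0     4    -1 ]
  [ 0  1/3  1   7/3  -1/3 ]
  [ 0    0  0     0     1 ]
ρ3 ← ρ3 − 1/3·ρ2
  [ 1  4/3  0  19/3  2/3 ]
  [ 0    1  0     4   -1 ]
  [ 0    0  1     1    0 ]
  [ 0    0  0     0    1 ]
ρ2 ← ρ2 + ρ4
  [ 1  4/3  0  19/3  2/3 ]
  [ 0    1  0     4    0 ]
  [ 0    0  1     1    0 ]
  [ 0    0  0     0    1 ]
ρ1 ← ρ1 − 2/3·ρ4
  [ 1  4/3  0  19/3  0 ]
  [ 0    1  0     4  0 ]
  [ 0    0  1     1  0 ]
  [ 0    0  0     0  1 ]
ρ1 ← ρ1 − 4/3·ρ2
  [ 1  0  0  1  0 ]
  [ 0  1  0  4  0 ]
  [ 0  0  1  1  0 ]
  [ 0  0  0  0  1 ]
Pivot columns are the columns containing a leading 1.

1, 2, 3, 5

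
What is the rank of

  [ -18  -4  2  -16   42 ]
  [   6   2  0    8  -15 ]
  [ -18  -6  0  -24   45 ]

ρ1 := -1/18·ρ1
  [   1  2/9  -1/9  8/9  -7/3 ]
  [   6    2     0    8   -15 ]
  [ -18   -6     0  -24    45 ]
ρ2 := ρ2 − 6·ρ1
  [   1  2/9  -1/9  8/9  -7/3 ]
  [   0  2/3   2/3  8/3    -1 ]
  [ -18   -6     0  -24    45 ]
ρ3 := ρ3 + 18·ρ1
  [ 1  2/9  -1/9  8/9  -7/3 ]
  [ 0  2/3   2/3  8/3    -1 ]
  [ 0   -2    -2   -8     3 ]
ρ2 := 3/2·ρ2
  [ 1  2/9  -1/9  8/9  -7/3 ]
  [ 0    1     1    4  -3/2 ]
  [ 0   -2    -2   -8     3 ]
ρ3 := ρ3 + 2·ρ2
  [ 1  2/9  -1/9  8/9  -7/3 ]
  [ 0    1     1    4  -3/2 ]
  [ 0    0     0    0     0 ]
ρ1 := ρ1 − 2/9·ρ2
  [ 1  0  -1/3  0    -2 ]
  [ 0  1     1  4  -3/2 ]
  [ 0  0     0  0     0 ]
The reduced form has 2 nonzero rows.

rank = 2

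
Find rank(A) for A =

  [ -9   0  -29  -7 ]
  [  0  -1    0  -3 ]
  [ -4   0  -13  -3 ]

rank = 3

R1 -> -1/9·R1
  [  1   0  29/9  7/9 ]
  [  0  -1     0   -3 ]
  [ -4   0   -13   -3 ]
R3 -> R3 + 4·R1
  [ 1   0  29/9  7/9 ]
  [ 0  -1     0   -3 ]
  [ 0   0  -1/9  1/9 ]
R2 -> -1·R2
  [ 1  0  29/9  7/9 ]
  [ 0  1     0    3 ]
  [ 0  0  -1/9  1/9 ]
R3 -> -9·R3
  [ 1  0  29/9  7/9 ]
  [ 0  1     0    3 ]
  [ 0  0     1   -1 ]
R1 -> R1 − 29/9·R3
  [ 1  0  0   4 ]
  [ 0  1  0   3 ]
  [ 0  0  1  -1 ]
The reduced form has 3 nonzero rows.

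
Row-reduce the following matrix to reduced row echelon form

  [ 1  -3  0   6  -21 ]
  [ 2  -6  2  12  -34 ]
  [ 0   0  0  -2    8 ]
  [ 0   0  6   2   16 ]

[[1, -3, 0, 0, 3], [0, 0, 1, 0, 4], [0, 0, 0, 1, -4], [0, 0, 0, 0, 0]]

R2 ← R2 − 2·R1
  [ 1  -3  0   6  -21 ]
  [ 0   0  2   0    8 ]
  [ 0   0  0  -2    8 ]
  [ 0   0  6   2   16 ]
R2 ← 1/2·R2
  [ 1  -3  0   6  -21 ]
  [ 0   0  1   0    4 ]
  [ 0   0  0  -2    8 ]
  [ 0   0  6   2   16 ]
R4 ← R4 − 6·R2
  [ 1  -3  0   6  -21 ]
  [ 0   0  1   0    4 ]
  [ 0   0  0  -2    8 ]
  [ 0   0  0   2   -8 ]
R3 ← -1/2·R3
  [ 1  -3  0  6  -21 ]
  [ 0   0  1  0    4 ]
  [ 0   0  0  1   -4 ]
  [ 0   0  0  2   -8 ]
R4 ← R4 − 2·R3
  [ 1  -3  0  6  -21 ]
  [ 0   0  1  0    4 ]
  [ 0   0  0  1   -4 ]
  [ 0   0  0  0    0 ]
R1 ← R1 − 6·R3
  [ 1  -3  0  0   3 ]
  [ 0   0  1  0   4 ]
  [ 0   0  0  1  -4 ]
  [ 0   0  0  0   0 ]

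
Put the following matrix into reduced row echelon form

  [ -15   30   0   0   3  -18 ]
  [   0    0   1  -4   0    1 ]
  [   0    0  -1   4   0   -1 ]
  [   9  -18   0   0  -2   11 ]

[[1, -2, 0, 0, 0, 1], [0, 0, 1, -4, 0, 1], [0, 0, 0, 0, 1, -1], [0, 0, 0, 0, 0, 0]]

ρ1 := -1/15·ρ1
  [ 1   -2   0   0  -1/5  6/5 ]
  [ 0    0   1  -4     0    1 ]
  [ 0    0  -1   4     0   -1 ]
  [ 9  -18   0   0    -2   11 ]
ρ4 := ρ4 − 9·ρ1
  [ 1  -2   0   0  -1/5  6/5 ]
  [ 0   0   1  -4     0    1 ]
  [ 0   0  -1   4     0   -1 ]
  [ 0   0   0   0  -1/5  1/5 ]
ρ3 := ρ3 + ρ2
  [ 1  -2  0   0  -1/5  6/5 ]
  [ 0   0  1  -4     0    1 ]
  [ 0   0  0   0     0    0 ]
  [ 0   0  0   0  -1/5  1/5 ]
ρ3 ↔ ρ4
  [ 1  -2  0   0  -1/5  6/5 ]
  [ 0   0  1  -4     0    1 ]
  [ 0   0  0   0  -1/5  1/5 ]
  [ 0   0  0   0     0    0 ]
ρ3 := -5·ρ3
  [ 1  -2  0   0  -1/5  6/5 ]
  [ 0   0  1  -4     0    1 ]
  [ 0   0  0   0     1   -1 ]
  [ 0   0  0   0     0    0 ]
ρ1 := ρ1 + 1/5·ρ3
  [ 1  -2  0   0  0   1 ]
  [ 0   0  1  -4  0   1 ]
  [ 0   0  0   0  1  -1 ]
  [ 0   0  0   0  0   0 ]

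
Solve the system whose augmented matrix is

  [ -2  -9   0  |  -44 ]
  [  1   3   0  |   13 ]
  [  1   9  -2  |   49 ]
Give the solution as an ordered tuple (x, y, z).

r1 → -1/2·r1
r2 → r2 − r1
r3 → r3 − r1
r2 → -2/3·r2
r3 → r3 − 9/2·r2
r3 → -1/2·r3
r1 → r1 − 9/2·r2
Reading off the last column: x = -5, y = 6, z = 0.

(-5, 6, 0)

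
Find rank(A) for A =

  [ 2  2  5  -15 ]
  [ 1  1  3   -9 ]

r1 → 1/2·r1
  [ 1  1  5/2  -15/2 ]
  [ 1  1    3     -9 ]
r2 → r2 − r1
  [ 1  1  5/2  -15/2 ]
  [ 0  0  1/2   -3/2 ]
r2 → 2·r2
  [ 1  1  5/2  -15/2 ]
  [ 0  0    1     -3 ]
r1 → r1 − 5/2·r2
  [ 1  1  0   0 ]
  [ 0  0  1  -3 ]
The reduced form has 2 nonzero rows.

rank = 2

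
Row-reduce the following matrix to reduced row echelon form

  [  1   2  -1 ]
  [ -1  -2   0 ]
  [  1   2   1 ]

[[1, 2, 0], [0, 0, 1], [0, 0, 0]]

R2 -> R2 + R1
  [ 1  2  -1 ]
  [ 0  0  -1 ]
  [ 1  2   1 ]
R3 -> R3 − R1
  [ 1  2  -1 ]
  [ 0  0  -1 ]
  [ 0  0   2 ]
R2 -> -1·R2
  [ 1  2  -1 ]
  [ 0  0   1 ]
  [ 0  0   2 ]
R3 -> R3 − 2·R2
  [ 1  2  -1 ]
  [ 0  0   1 ]
  [ 0  0   0 ]
R1 -> R1 + R2
  [ 1  2  0 ]
  [ 0  0  1 ]
  [ 0  0  0 ]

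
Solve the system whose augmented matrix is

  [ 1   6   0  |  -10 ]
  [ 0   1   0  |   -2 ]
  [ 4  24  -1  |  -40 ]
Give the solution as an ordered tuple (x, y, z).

(2, -2, 0)

Subtract 4 times r1 from r3.
  [ 1  6   0  |  -10 ]
  [ 0  1   0  |   -2 ]
  [ 0  0  -1  |    0 ]
Multiply r3 by -1.
  [ 1  6  0  |  -10 ]
  [ 0  1  0  |   -2 ]
  [ 0  0  1  |    0 ]
Subtract 6 times r2 from r1.
  [ 1  0  0  |   2 ]
  [ 0  1  0  |  -2 ]
  [ 0  0  1  |   0 ]
Reading off the last column: x = 2, y = -2, z = 0.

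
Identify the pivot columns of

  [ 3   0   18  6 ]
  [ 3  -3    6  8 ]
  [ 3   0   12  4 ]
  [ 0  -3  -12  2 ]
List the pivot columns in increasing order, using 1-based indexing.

R1 → 1/3·R1
  [ 1   0    6  2 ]
  [ 3  -3    6  8 ]
  [ 3   0   12  4 ]
  [ 0  -3  -12  2 ]
R2 → R2 − 3·R1
  [ 1   0    6  2 ]
  [ 0  -3  -12  2 ]
  [ 3   0   12  4 ]
  [ 0  -3  -12  2 ]
R3 → R3 − 3·R1
  [ 1   0    6   2 ]
  [ 0  -3  -12   2 ]
  [ 0   0   -6  -2 ]
  [ 0  -3  -12   2 ]
R2 → -1/3·R2
  [ 1   0    6     2 ]
  [ 0   1    4  -2/3 ]
  [ 0   0   -6    -2 ]
  [ 0  -3  -12     2 ]
R4 → R4 + 3·R2
  [ 1  0   6     2 ]
  [ 0  1   4  -2/3 ]
  [ 0  0  -6    -2 ]
  [ 0  0   0     0 ]
R3 → -1/6·R3
  [ 1  0  6     2 ]
  [ 0  1  4  -2/3 ]
  [ 0  0  1   1/3 ]
  [ 0  0  0     0 ]
R2 → R2 − 4·R3
  [ 1  0  6    2 ]
  [ 0  1  0   -2 ]
  [ 0  0  1  1/3 ]
  [ 0  0  0    0 ]
R1 → R1 − 6·R3
  [ 1  0  0    0 ]
  [ 0  1  0   -2 ]
  [ 0  0  1  1/3 ]
  [ 0  0  0    0 ]
Pivot columns are the columns containing a leading 1.

1, 2, 3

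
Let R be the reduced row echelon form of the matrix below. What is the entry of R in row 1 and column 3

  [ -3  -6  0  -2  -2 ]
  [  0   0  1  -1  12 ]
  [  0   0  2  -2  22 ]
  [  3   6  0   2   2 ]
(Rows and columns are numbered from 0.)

-1

Multiply R1 by -1/3.
  [ 1  2  0  2/3  2/3 ]
  [ 0  0  1   -1   12 ]
  [ 0  0  2   -2   22 ]
  [ 3  6  0    2    2 ]
Subtract 3 times R1 from R4.
  [ 1  2  0  2/3  2/3 ]
  [ 0  0  1   -1   12 ]
  [ 0  0  2   -2   22 ]
  [ 0  0  0    0    0 ]
Subtract 2 times R2 from R3.
  [ 1  2  0  2/3  2/3 ]
  [ 0  0  1   -1   12 ]
  [ 0  0  0    0   -2 ]
  [ 0  0  0    0    0 ]
Multiply R3 by -1/2.
  [ 1  2  0  2/3  2/3 ]
  [ 0  0  1   -1   12 ]
  [ 0  0  0    0    1 ]
  [ 0  0  0    0    0 ]
Subtract 12 times R3 from R2.
  [ 1  2  0  2/3  2/3 ]
  [ 0  0  1   -1    0 ]
  [ 0  0  0    0    1 ]
  [ 0  0  0    0    0 ]
Subtract 2/3 times R3 from R1.
  [ 1  2  0  2/3  0 ]
  [ 0  0  1   -1  0 ]
  [ 0  0  0    0  1 ]
  [ 0  0  0    0  0 ]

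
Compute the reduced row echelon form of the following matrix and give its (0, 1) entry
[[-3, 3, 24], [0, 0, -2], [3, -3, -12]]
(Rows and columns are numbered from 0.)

R1 ← -1/3·R1
  [ 1  -1   -8 ]
  [ 0   0   -2 ]
  [ 3  -3  -12 ]
R3 ← R3 − 3·R1
  [ 1  -1  -8 ]
  [ 0   0  -2 ]
  [ 0   0  12 ]
R2 ← -1/2·R2
  [ 1  -1  -8 ]
  [ 0   0   1 ]
  [ 0   0  12 ]
R3 ← R3 − 12·R2
  [ 1  -1  -8 ]
  [ 0   0   1 ]
  [ 0   0   0 ]
R1 ← R1 + 8·R2
  [ 1  -1  0 ]
  [ 0   0  1 ]
  [ 0   0  0 ]

-1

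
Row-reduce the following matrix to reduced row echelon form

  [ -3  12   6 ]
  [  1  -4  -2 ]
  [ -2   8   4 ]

[[1, -4, -2], [0, 0, 0], [0, 0, 0]]

ρ1 → -1/3·ρ1
  [  1  -4  -2 ]
  [  1  -4  -2 ]
  [ -2   8   4 ]
ρ2 → ρ2 − ρ1
  [  1  -4  -2 ]
  [  0   0   0 ]
  [ -2   8   4 ]
ρ3 → ρ3 + 2·ρ1
  [ 1  -4  -2 ]
  [ 0   0   0 ]
  [ 0   0   0 ]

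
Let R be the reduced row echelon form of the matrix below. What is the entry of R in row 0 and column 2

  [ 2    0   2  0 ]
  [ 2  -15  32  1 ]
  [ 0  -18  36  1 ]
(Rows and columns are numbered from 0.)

R1 -> 1/2·R1
  [ 1    0   1  0 ]
  [ 2  -15  32  1 ]
  [ 0  -18  36  1 ]
R2 -> R2 − 2·R1
  [ 1    0   1  0 ]
  [ 0  -15  30  1 ]
  [ 0  -18  36  1 ]
R2 -> -1/15·R2
  [ 1    0   1      0 ]
  [ 0    1  -2  -1/15 ]
  [ 0  -18  36      1 ]
R3 -> R3 + 18·R2
  [ 1  0   1      0 ]
  [ 0  1  -2  -1/15 ]
  [ 0  0   0   -1/5 ]
R3 -> -5·R3
  [ 1  0   1      0 ]
  [ 0  1  -2  -1/15 ]
  [ 0  0   0      1 ]
R2 -> R2 + 1/15·R3
  [ 1  0   1  0 ]
  [ 0  1  -2  0 ]
  [ 0  0   0  1 ]

1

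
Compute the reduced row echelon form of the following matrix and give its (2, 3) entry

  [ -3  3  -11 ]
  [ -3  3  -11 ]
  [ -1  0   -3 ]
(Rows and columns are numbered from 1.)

Multiply ρ1 by -1/3.
  [  1  -1  11/3 ]
  [ -3   3   -11 ]
  [ -1   0    -3 ]
Add 3 times ρ1 to ρ2.
  [  1  -1  11/3 ]
  [  0   0     0 ]
  [ -1   0    -3 ]
Add ρ1 to ρ3.
  [ 1  -1  11/3 ]
  [ 0   0     0 ]
  [ 0  -1   2/3 ]
Swap ρ2 and ρ3.
  [ 1  -1  11/3 ]
  [ 0  -1   2/3 ]
  [ 0   0     0 ]
Multiply ρ2 by -1.
  [ 1  -1  11/3 ]
  [ 0   1  -2/3 ]
  [ 0   0     0 ]
Add ρ2 to ρ1.
  [ 1  0     3 ]
  [ 0  1  -2/3 ]
  [ 0  0     0 ]

-2/3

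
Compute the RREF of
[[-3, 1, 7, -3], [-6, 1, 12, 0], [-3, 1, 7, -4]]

[[1, 0, -5/3, 0], [0, 1, 2, 0], [0, 0, 0, 1]]

R1 -> -1/3·R1
  [  1  -1/3  -7/3   1 ]
  [ -6     1    12   0 ]
  [ -3     1     7  -4 ]
R2 -> R2 + 6·R1
  [  1  -1/3  -7/3   1 ]
  [  0    -1    -2   6 ]
  [ -3     1     7  -4 ]
R3 -> R3 + 3·R1
  [ 1  -1/3  -7/3   1 ]
  [ 0    -1    -2   6 ]
  [ 0     0     0  -1 ]
R2 -> -1·R2
  [ 1  -1/3  -7/3   1 ]
  [ 0     1     2  -6 ]
  [ 0     0     0  -1 ]
R3 -> -1·R3
  [ 1  -1/3  -7/3   1 ]
  [ 0     1     2  -6 ]
  [ 0     0     0   1 ]
R2 -> R2 + 6·R3
  [ 1  -1/3  -7/3  1 ]
  [ 0     1     2  0 ]
  [ 0     0     0  1 ]
R1 -> R1 − R3
  [ 1  -1/3  -7/3  0 ]
  [ 0     1     2  0 ]
  [ 0     0     0  1 ]
R1 -> R1 + 1/3·R2
  [ 1  0  -5/3  0 ]
  [ 0  1     2  0 ]
  [ 0  0     0  1 ]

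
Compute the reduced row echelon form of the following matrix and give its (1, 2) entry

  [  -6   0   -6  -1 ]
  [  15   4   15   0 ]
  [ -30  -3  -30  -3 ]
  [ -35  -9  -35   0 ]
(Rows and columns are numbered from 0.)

0

Multiply R1 by -1/6.
  [   1   0    1  1/6 ]
  [  15   4   15    0 ]
  [ -30  -3  -30   -3 ]
  [ -35  -9  -35    0 ]
Subtract 15 times R1 from R2.
  [   1   0    1   1/6 ]
  [   0   4    0  -5/2 ]
  [ -30  -3  -30    -3 ]
  [ -35  -9  -35     0 ]
Add 30 times R1 to R3.
  [   1   0    1   1/6 ]
  [   0   4    0  -5/2 ]
  [   0  -3    0     2 ]
  [ -35  -9  -35     0 ]
Add 35 times R1 to R4.
  [ 1   0  1   1/6 ]
  [ 0   4  0  -5/2 ]
  [ 0  -3  0     2 ]
  [ 0  -9  0  35/6 ]
Multiply R2 by 1/4.
  [ 1   0  1   1/6 ]
  [ 0   1  0  -5/8 ]
  [ 0  -3  0     2 ]
  [ 0  -9  0  35/6 ]
Add 3 times R2 to R3.
  [ 1   0  1   1/6 ]
  [ 0   1  0  -5/8 ]
  [ 0   0  0   1/8 ]
  [ 0  -9  0  35/6 ]
Add 9 times R2 to R4.
  [ 1  0  1   1/6 ]
  [ 0  1  0  -5/8 ]
  [ 0  0  0   1/8 ]
  [ 0  0  0  5/24 ]
Multiply R3 by 8.
  [ 1  0  1   1/6 ]
  [ 0  1  0  -5/8 ]
  [ 0  0  0     1 ]
  [ 0  0  0  5/24 ]
Subtract 5/24 times R3 from R4.
  [ 1  0  1   1/6 ]
  [ 0  1  0  -5/8 ]
  [ 0  0  0     1 ]
  [ 0  0  0     0 ]
Add 5/8 times R3 to R2.
  [ 1  0  1  1/6 ]
  [ 0  1  0    0 ]
  [ 0  0  0    1 ]
  [ 0  0  0    0 ]
Subtract 1/6 times R3 from R1.
  [ 1  0  1  0 ]
  [ 0  1  0  0 ]
  [ 0  0  0  1 ]
  [ 0  0  0  0 ]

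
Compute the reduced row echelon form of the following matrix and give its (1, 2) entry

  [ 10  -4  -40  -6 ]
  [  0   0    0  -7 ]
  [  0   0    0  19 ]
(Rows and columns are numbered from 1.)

-2/5

r1 → 1/10·r1
  [ 1  -2/5  -4  -3/5 ]
  [ 0     0   0    -7 ]
  [ 0     0   0    19 ]
r2 → -1/7·r2
  [ 1  -2/5  -4  -3/5 ]
  [ 0     0   0     1 ]
  [ 0     0   0    19 ]
r3 → r3 − 19·r2
  [ 1  -2/5  -4  -3/5 ]
  [ 0     0   0     1 ]
  [ 0     0   0     0 ]
r1 → r1 + 3/5·r2
  [ 1  -2/5  -4  0 ]
  [ 0     0   0  1 ]
  [ 0     0   0  0 ]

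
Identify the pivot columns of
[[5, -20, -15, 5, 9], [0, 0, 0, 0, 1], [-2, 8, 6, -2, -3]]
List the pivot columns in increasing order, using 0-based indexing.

0, 4

R1 → 1/5·R1
  [  1  -4  -3   1  9/5 ]
  [  0   0   0   0    1 ]
  [ -2   8   6  -2   -3 ]
R3 → R3 + 2·R1
  [ 1  -4  -3  1  9/5 ]
  [ 0   0   0  0    1 ]
  [ 0   0   0  0  3/5 ]
R3 → R3 − 3/5·R2
  [ 1  -4  -3  1  9/5 ]
  [ 0   0   0  0    1 ]
  [ 0   0   0  0    0 ]
R1 → R1 − 9/5·R2
  [ 1  -4  -3  1  0 ]
  [ 0   0   0  0  1 ]
  [ 0   0   0  0  0 ]
Pivot columns are the columns containing a leading 1.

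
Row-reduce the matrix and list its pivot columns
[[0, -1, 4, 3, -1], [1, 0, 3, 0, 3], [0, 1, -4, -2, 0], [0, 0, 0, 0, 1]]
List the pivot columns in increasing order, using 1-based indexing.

ρ1 <=> ρ2
  [ 1   0   3   0   3 ]
  [ 0  -1   4   3  -1 ]
  [ 0   1  -4  -2   0 ]
  [ 0   0   0   0   1 ]
ρ2 ← -1·ρ2
  [ 1  0   3   0  3 ]
  [ 0  1  -4  -3  1 ]
  [ 0  1  -4  -2  0 ]
  [ 0  0   0   0  1 ]
ρ3 ← ρ3 − ρ2
  [ 1  0   3   0   3 ]
  [ 0  1  -4  -3   1 ]
  [ 0  0   0   1  -1 ]
  [ 0  0   0   0   1 ]
ρ3 ← ρ3 + ρ4
  [ 1  0   3   0  3 ]
  [ 0  1  -4  -3  1 ]
  [ 0  0   0   1  0 ]
  [ 0  0   0   0  1 ]
ρ2 ← ρ2 − ρ4
  [ 1  0   3   0  3 ]
  [ 0  1  -4  -3  0 ]
  [ 0  0   0   1  0 ]
  [ 0  0   0   0  1 ]
ρ1 ← ρ1 − 3·ρ4
  [ 1  0   3   0  0 ]
  [ 0  1  -4  -3  0 ]
  [ 0  0   0   1  0 ]
  [ 0  0   0   0  1 ]
ρ2 ← ρ2 + 3·ρ3
  [ 1  0   3  0  0 ]
  [ 0  1  -4  0  0 ]
  [ 0  0   0  1  0 ]
  [ 0  0   0  0  1 ]
Pivot columns are the columns containing a leading 1.

1, 2, 4, 5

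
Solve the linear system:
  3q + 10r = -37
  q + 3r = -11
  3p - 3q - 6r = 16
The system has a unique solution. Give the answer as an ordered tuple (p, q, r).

(-5/3, 1, -4)

Form the augmented matrix and row-reduce:
  [ 0   3  10  |  -37 ]
  [ 0   1   3  |  -11 ]
  [ 3  -3  -6  |   16 ]
R1 <-> R3
  [ 3  -3  -6  |   16 ]
  [ 0   1   3  |  -11 ]
  [ 0   3  10  |  -37 ]
R1 → 1/3·R1
  [ 1  -1  -2  |  16/3 ]
  [ 0   1   3  |   -11 ]
  [ 0   3  10  |   -37 ]
R3 → R3 − 3·R2
  [ 1  -1  -2  |  16/3 ]
  [ 0   1   3  |   -11 ]
  [ 0   0   1  |    -4 ]
R2 → R2 − 3·R3
  [ 1  -1  -2  |  16/3 ]
  [ 0   1   0  |     1 ]
  [ 0   0   1  |    -4 ]
R1 → R1 + 2·R3
  [ 1  -1  0  |  -8/3 ]
  [ 0   1  0  |     1 ]
  [ 0   0  1  |    -4 ]
R1 → R1 + R2
  [ 1  0  0  |  -5/3 ]
  [ 0  1  0  |     1 ]
  [ 0  0  1  |    -4 ]
Reading off the last column: p = -5/3, q = 1, r = -4.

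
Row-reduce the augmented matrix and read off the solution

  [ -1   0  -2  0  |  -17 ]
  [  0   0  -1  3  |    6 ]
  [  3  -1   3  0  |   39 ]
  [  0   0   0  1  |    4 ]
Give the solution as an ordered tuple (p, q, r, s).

R1 → -1·R1
R3 → R3 − 3·R1
R2 <-> R3
R2 → -1·R2
R3 → -1·R3
R3 → R3 + 3·R4
R2 → R2 − 3·R3
R1 → R1 − 2·R3
Reading off the last column: p = 5, q = -6, r = 6, s = 4.

(5, -6, 6, 4)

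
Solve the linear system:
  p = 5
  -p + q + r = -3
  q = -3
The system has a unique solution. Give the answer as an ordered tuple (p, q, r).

Form the augmented matrix and row-reduce:
  [  1  0  0  |   5 ]
  [ -1  1  1  |  -3 ]
  [  0  1  0  |  -3 ]
Add r1 to r2.
  [ 1  0  0  |   5 ]
  [ 0  1  1  |   2 ]
  [ 0  1  0  |  -3 ]
Subtract r2 from r3.
  [ 1  0   0  |   5 ]
  [ 0  1   1  |   2 ]
  [ 0  0  -1  |  -5 ]
Multiply r3 by -1.
  [ 1  0  0  |  5 ]
  [ 0  1  1  |  2 ]
  [ 0  0  1  |  5 ]
Subtract r3 from r2.
  [ 1  0  0  |   5 ]
  [ 0  1  0  |  -3 ]
  [ 0  0  1  |   5 ]
Reading off the last column: p = 5, q = -3, r = 5.

(5, -3, 5)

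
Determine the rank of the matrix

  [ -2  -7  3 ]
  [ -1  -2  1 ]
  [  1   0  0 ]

ρ1 -> -1/2·ρ1
ρ2 -> ρ2 + ρ1
ρ3 -> ρ3 − ρ1
ρ2 -> 2/3·ρ2
ρ3 -> ρ3 + 7/2·ρ2
ρ3 -> 3·ρ3
ρ2 -> ρ2 + 1/3·ρ3
ρ1 -> ρ1 + 3/2·ρ3
ρ1 -> ρ1 − 7/2·ρ2
The reduced form has 3 nonzero rows.

rank = 3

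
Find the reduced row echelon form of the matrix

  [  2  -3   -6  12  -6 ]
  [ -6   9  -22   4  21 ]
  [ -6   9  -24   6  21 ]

[[1, -3/2, 0, 3, 0], [0, 0, 1, -1, 0], [0, 0, 0, 0, 1]]

R1 → 1/2·R1
  [  1  -3/2   -3  6  -3 ]
  [ -6     9  -22  4  21 ]
  [ -6     9  -24  6  21 ]
R2 → R2 + 6·R1
  [  1  -3/2   -3   6  -3 ]
  [  0     0  -40  40   3 ]
  [ -6     9  -24   6  21 ]
R3 → R3 + 6·R1
  [ 1  -3/2   -3   6  -3 ]
  [ 0     0  -40  40   3 ]
  [ 0     0  -42  42   3 ]
R2 → -1/40·R2
  [ 1  -3/2   -3   6     -3 ]
  [ 0     0    1  -1  -3/40 ]
  [ 0     0  -42  42      3 ]
R3 → R3 + 42·R2
  [ 1  -3/2  -3   6     -3 ]
  [ 0     0   1  -1  -3/40 ]
  [ 0     0   0   0  -3/20 ]
R3 → -20/3·R3
  [ 1  -3/2  -3   6     -3 ]
  [ 0     0   1  -1  -3/40 ]
  [ 0     0   0   0      1 ]
R2 → R2 + 3/40·R3
  [ 1  -3/2  -3   6  -3 ]
  [ 0     0   1  -1   0 ]
  [ 0     0   0   0   1 ]
R1 → R1 + 3·R3
  [ 1  -3/2  -3   6  0 ]
  [ 0     0   1  -1  0 ]
  [ 0     0   0   0  1 ]
R1 → R1 + 3·R2
  [ 1  -3/2  0   3  0 ]
  [ 0     0  1  -1  0 ]
  [ 0     0  0   0  1 ]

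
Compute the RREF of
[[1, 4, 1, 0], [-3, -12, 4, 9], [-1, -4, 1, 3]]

[[1, 4, 0, 0], [0, 0, 1, 0], [0, 0, 0, 1]]

R2 → R2 + 3·R1
R3 → R3 + R1
R2 → 1/7·R2
R3 → R3 − 2·R2
R3 → 7/3·R3
R2 → R2 − 9/7·R3
R1 → R1 − R2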